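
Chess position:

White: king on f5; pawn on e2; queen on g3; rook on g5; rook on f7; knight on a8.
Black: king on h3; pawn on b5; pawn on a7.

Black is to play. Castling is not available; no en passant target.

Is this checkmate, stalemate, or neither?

checkmate

Black to move; black king on h3.
In check: yes, from the white queen on g3.
King squares — g2: attacked by Qg3; h2: attacked by Qg3; g3: attacked by Rg5; g4: attacked by Qg3; h4: attacked by Qg3.
Legal moves for Black: none.
In check with no legal moves → checkmate.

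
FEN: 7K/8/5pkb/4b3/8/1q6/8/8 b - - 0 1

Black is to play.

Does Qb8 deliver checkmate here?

yes

After Qb8: white king on h8; in check: yes, from the black queen on b8.
King squares — g7: attacked by Kg6; h7: attacked by Kg6; g8: attacked by Qb8.
White has no legal moves → checkmate.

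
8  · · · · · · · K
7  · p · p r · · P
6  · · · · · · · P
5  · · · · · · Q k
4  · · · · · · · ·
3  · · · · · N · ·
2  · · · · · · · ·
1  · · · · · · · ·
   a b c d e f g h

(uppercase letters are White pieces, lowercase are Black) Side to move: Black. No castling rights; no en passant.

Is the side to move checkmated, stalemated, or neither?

Black to move; black king on h5.
In check: yes, from the white queen on g5.
King squares — g4: attacked by Qg5; h4: attacked by Nf3; g5: attacked by Nf3; g6: attacked by Qg5; h6: attacked by Qg5.
Legal moves for Black: none.
In check with no legal moves → checkmate.

checkmate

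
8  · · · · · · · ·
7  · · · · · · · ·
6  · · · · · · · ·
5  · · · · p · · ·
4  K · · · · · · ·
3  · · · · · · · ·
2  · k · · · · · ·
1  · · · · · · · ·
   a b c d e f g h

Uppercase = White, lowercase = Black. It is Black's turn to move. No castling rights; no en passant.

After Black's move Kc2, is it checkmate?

After Kc2: white king on a4; in check: no.
White is not in check, so this cannot be checkmate.

no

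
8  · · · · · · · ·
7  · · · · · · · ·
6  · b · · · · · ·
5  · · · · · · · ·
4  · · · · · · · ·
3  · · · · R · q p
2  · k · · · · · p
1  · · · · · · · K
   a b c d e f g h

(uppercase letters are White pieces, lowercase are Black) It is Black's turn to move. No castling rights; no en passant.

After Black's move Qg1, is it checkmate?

yes

After Qg1: white king on h1; in check: yes, from the black queen on g1.
King squares — g1: attacked by Ph2; g2: attacked by Qg1; h2: attacked by Qg1.
White has no legal moves → checkmate.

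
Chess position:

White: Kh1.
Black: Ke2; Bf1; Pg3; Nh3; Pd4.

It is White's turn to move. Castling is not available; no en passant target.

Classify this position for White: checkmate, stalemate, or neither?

stalemate

White to move; white king on h1.
In check: no.
King squares — g1: attacked by Nh3; g2: attacked by Bf1; h2: attacked by Pg3.
Legal moves for White: none.
Not in check and no legal moves → stalemate.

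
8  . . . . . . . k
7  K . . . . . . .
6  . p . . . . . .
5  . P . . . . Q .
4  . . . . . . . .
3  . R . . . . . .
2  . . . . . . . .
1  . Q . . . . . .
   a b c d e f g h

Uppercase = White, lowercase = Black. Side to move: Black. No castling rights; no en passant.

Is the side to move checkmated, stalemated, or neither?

stalemate

Black to move; black king on h8.
In check: no.
King squares — g7: attacked by Qg5; h7: attacked by Qb1; g8: attacked by Qg5.
Legal moves for Black: none.
Not in check and no legal moves → stalemate.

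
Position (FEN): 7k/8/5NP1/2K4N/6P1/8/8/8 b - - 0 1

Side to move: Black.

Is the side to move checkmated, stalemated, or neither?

Black to move; black king on h8.
In check: no.
King squares — g7: attacked by Nh5; h7: attacked by Nf6; g8: attacked by Nf6.
Legal moves for Black: none.
Not in check and no legal moves → stalemate.

stalemate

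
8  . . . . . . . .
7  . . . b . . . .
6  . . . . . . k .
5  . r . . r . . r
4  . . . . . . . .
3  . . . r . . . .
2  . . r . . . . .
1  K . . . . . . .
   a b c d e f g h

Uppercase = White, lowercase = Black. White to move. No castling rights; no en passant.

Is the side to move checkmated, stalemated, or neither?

stalemate

White to move; white king on a1.
In check: no.
King squares — b1: attacked by Rb5; a2: attacked by Rc2; b2: attacked by Rc2.
Legal moves for White: none.
Not in check and no legal moves → stalemate.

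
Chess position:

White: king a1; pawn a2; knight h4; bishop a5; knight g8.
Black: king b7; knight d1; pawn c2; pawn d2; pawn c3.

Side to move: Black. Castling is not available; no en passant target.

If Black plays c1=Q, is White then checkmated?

After c1=Q: white king on a1; in check: yes, from the black queen on c1.
King squares — b1: attacked by Qc1; a2: own pawn; b2: attacked by Qc1.
White has no legal moves → checkmate.

yes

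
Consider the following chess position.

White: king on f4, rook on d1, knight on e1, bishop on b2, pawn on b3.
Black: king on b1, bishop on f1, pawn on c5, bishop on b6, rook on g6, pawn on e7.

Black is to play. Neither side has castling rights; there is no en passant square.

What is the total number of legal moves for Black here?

2

Black to move; king on b1.
In check: yes, from the white rook on d1.
Legal moves: Kxb2, Ka2.
Count: 2.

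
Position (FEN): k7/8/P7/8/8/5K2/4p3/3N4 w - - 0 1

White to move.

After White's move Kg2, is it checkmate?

no

After Kg2: black king on a8; in check: no.
Black is not in check, so this cannot be checkmate.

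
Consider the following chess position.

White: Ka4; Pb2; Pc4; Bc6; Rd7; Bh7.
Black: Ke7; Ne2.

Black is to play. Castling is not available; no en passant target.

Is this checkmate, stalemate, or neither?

neither

Black to move; black king on e7.
In check: yes, from the white rook on d7.
King squares — d6: attacked by Rd7; e6: available; f6: available; d7: attacked by Bc6; f7: attacked by Rd7; d8: attacked by Rd7; e8: available; f8: available.
Legal moves for Black: Kf8, Ke8, Kf6, Ke6.
Black is in check but has 4 legal moves → neither.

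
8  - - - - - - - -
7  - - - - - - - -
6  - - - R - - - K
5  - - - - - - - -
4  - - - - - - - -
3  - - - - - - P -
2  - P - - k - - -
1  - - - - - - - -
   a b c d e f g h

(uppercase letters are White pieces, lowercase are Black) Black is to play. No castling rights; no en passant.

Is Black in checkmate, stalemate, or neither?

Black to move; black king on e2.
In check: no.
Legal moves for Black: Kf3, Ke3, Kf2, Kf1, Ke1.
Black has 5 legal moves and is not in check → neither.

neither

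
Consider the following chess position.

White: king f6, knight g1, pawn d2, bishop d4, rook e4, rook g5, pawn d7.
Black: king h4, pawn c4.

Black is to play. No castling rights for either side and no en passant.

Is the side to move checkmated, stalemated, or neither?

checkmate

Black to move; black king on h4.
In check: yes, from the white rook on e4.
King squares — g3: attacked by Rg5; h3: attacked by Ng1; g4: attacked by Re4; g5: attacked by Kf6; h5: attacked by Rg5.
Legal moves for Black: none.
In check with no legal moves → checkmate.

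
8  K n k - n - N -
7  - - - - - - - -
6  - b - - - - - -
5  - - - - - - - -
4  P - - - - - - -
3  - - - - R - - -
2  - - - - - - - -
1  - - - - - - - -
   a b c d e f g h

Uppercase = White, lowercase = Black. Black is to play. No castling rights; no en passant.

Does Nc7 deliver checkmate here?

yes

After Nc7: white king on a8; in check: yes, from the black knight on c7.
King squares — a7: attacked by Bb6; b7: attacked by Kc8; b8: attacked by Kc8.
White has no legal moves → checkmate.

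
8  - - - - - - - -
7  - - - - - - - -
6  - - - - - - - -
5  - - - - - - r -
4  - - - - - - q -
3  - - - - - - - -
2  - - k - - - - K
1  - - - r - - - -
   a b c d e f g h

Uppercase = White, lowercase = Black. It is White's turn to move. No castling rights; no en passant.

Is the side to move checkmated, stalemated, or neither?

stalemate

White to move; white king on h2.
In check: no.
King squares — g1: attacked by Rd1; h1: attacked by Rd1; g2: attacked by Qg4; g3: attacked by Qg4; h3: attacked by Qg4.
Legal moves for White: none.
Not in check and no legal moves → stalemate.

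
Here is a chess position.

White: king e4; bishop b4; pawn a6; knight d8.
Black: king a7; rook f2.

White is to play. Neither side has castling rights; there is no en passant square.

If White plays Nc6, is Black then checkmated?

no

After Nc6: black king on a7; in check: yes, from the white knight on c6.
Black has 3 legal replies: Ka8, Kb6, Kxa6.
In check but a legal move exists → not checkmate.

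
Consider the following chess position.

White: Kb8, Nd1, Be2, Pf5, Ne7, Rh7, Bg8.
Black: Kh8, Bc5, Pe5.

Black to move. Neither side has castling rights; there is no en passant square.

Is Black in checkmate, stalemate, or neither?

Black to move; black king on h8.
In check: yes, from the white rook on h7.
King squares — g7: attacked by Rh7; h7: attacked by Bg8; g8: attacked by Ne7.
Legal moves for Black: none.
In check with no legal moves → checkmate.

checkmate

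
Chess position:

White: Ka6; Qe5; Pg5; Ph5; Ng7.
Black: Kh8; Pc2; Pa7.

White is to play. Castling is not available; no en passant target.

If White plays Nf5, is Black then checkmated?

no

After Nf5: black king on h8; in check: yes, from the white queen on e5.
Black has 2 legal replies: Kg8, Kh7.
In check but a legal move exists → not checkmate.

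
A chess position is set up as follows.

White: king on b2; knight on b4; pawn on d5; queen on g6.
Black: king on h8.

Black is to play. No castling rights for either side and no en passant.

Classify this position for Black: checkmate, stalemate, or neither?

stalemate

Black to move; black king on h8.
In check: no.
King squares — g7: attacked by Qg6; h7: attacked by Qg6; g8: attacked by Qg6.
Legal moves for Black: none.
Not in check and no legal moves → stalemate.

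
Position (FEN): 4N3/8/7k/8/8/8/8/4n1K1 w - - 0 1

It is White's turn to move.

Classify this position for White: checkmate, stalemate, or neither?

White to move; white king on g1.
In check: no.
Legal moves for White: Ng7, Nc7, Nf6, Nd6, Kh2, Kf2, Kh1, Kf1.
White has 8 legal moves and is not in check → neither.

neither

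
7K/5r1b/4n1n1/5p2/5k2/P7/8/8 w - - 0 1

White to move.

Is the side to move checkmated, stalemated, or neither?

checkmate

White to move; white king on h8.
In check: yes, from the black knight on g6.
King squares — g7: attacked by Ne6; h7: attacked by Rf7; g8: attacked by Bh7.
Legal moves for White: none.
In check with no legal moves → checkmate.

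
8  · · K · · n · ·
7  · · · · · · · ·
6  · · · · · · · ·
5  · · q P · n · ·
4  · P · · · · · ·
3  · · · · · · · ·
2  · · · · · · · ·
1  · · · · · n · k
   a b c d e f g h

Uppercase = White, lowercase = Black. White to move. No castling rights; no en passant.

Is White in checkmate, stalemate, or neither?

White to move; white king on c8.
In check: yes, from the black queen on c5.
Legal moves for White: Kd8, Kb8, Kb7, bxc5.
White is in check but has 4 legal moves → neither.

neither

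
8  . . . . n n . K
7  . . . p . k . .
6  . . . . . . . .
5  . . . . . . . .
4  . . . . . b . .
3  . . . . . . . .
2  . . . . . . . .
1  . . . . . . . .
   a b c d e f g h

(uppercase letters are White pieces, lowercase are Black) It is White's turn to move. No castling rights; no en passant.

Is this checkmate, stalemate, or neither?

stalemate

White to move; white king on h8.
In check: no.
King squares — g7: attacked by Kf7; h7: attacked by Nf8; g8: attacked by Kf7.
Legal moves for White: none.
Not in check and no legal moves → stalemate.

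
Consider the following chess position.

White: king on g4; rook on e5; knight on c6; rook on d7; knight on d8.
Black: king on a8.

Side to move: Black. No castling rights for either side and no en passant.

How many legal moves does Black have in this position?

Black to move; king on a8.
In check: no.
Legal moves: none.
Count: 0.

0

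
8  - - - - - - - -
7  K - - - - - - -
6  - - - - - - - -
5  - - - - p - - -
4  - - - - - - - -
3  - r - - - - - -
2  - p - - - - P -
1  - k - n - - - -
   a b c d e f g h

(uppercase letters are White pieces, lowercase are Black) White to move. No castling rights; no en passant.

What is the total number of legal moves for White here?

White to move; king on a7.
In check: no.
Legal moves: Ka8, Ka6, g3, g4.
Count: 4.

4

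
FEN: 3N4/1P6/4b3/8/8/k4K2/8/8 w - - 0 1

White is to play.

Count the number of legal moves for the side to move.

14

White to move; king on f3.
In check: no.
Legal moves: Nf7, Nxe6, Nc6, Kf4, Ke4, Kg3, Ke3, Kg2, Kf2, Ke2, b8=Q, b8=R, b8=B, b8=N.
Count: 14.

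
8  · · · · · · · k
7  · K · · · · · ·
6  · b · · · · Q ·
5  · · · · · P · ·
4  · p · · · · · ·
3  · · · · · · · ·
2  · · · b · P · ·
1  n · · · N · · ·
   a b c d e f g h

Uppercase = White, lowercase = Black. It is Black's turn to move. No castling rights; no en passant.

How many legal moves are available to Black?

Black to move; king on h8.
In check: no.
Legal moves: Bd8, Bc7, Ba7, Bc5, Ba5, Bd4, Bbe3, Bxf2, Bh6, Bg5, Bf4, Bde3, Bc3, Bxe1, Bc1, Nb3, Nc2, b3.
Count: 18.

18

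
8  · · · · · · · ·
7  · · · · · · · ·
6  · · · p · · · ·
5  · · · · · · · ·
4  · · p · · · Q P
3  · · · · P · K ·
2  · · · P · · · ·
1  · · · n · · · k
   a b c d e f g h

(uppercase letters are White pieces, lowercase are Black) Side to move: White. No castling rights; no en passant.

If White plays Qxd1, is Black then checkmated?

yes

After Qxd1: black king on h1; in check: yes, from the white queen on d1.
King squares — g1: attacked by Qd1; g2: attacked by Kg3; h2: attacked by Kg3.
Black has no legal moves → checkmate.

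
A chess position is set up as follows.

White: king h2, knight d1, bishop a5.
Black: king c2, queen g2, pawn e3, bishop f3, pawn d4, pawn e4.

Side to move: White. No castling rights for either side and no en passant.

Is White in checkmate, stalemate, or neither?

White to move; white king on h2.
In check: yes, from the black queen on g2.
King squares — g1: attacked by Qg2; h1: attacked by Qg2; g2: attacked by Bf3; g3: attacked by Qg2; h3: attacked by Qg2.
Legal moves for White: none.
In check with no legal moves → checkmate.

checkmate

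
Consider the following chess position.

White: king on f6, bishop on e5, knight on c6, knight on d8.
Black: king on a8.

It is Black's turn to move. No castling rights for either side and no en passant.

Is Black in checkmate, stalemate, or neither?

stalemate

Black to move; black king on a8.
In check: no.
King squares — a7: attacked by Nc6; b7: attacked by Nd8; b8: attacked by Be5.
Legal moves for Black: none.
Not in check and no legal moves → stalemate.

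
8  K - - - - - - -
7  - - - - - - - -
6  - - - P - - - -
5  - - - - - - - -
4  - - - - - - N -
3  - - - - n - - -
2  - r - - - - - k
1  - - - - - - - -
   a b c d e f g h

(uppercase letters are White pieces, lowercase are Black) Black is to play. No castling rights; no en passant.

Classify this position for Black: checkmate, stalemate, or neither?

neither

Black to move; black king on h2.
In check: yes, from the white knight on g4.
Legal moves for Black: Kh3, Kg3, Kg2, Kh1, Kg1, Nxg4.
Black is in check but has 6 legal moves → neither.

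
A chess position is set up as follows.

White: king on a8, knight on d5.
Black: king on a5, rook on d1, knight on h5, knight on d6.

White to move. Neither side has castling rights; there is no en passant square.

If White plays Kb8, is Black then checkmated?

After Kb8: black king on a5; in check: no.
Black is not in check, so this cannot be checkmate.

no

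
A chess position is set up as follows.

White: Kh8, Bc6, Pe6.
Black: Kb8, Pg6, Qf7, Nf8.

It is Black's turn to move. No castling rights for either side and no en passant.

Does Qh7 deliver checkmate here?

After Qh7: white king on h8; in check: yes, from the black queen on h7.
King squares — g7: attacked by Qh7; h7: attacked by Nf8; g8: attacked by Qh7.
White has no legal moves → checkmate.

yes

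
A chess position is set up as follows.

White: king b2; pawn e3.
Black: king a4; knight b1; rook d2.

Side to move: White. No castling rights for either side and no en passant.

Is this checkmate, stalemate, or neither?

White to move; white king on b2.
In check: yes, from the black rook on d2.
King squares — a1: available; b1: available; c1: available; a2: attacked by Rd2; c2: attacked by Rd2; a3: attacked by Nb1; b3: attacked by Ka4; c3: attacked by Nb1.
Legal moves for White: Kc1, Kxb1, Ka1.
White is in check but has 3 legal moves → neither.

neither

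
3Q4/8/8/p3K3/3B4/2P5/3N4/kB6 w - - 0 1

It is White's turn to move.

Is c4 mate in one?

yes

After c4: black king on a1; in check: yes, from the white bishop on d4.
King squares — b1: attacked by Nd2; a2: attacked by Bb1; b2: attacked by Bd4.
Black has no legal moves → checkmate.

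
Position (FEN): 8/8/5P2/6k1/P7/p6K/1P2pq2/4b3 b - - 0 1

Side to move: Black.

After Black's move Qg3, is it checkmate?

After Qg3: white king on h3; in check: yes, from the black queen on g3.
King squares — g2: attacked by Qg3; h2: attacked by Qg3; g3: attacked by Be1; g4: attacked by Qg3; h4: attacked by Qg3.
White has no legal moves → checkmate.

yes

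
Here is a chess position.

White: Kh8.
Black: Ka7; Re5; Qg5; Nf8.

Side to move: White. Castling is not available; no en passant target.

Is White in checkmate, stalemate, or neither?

White to move; white king on h8.
In check: no.
King squares — g7: attacked by Qg5; h7: attacked by Nf8; g8: attacked by Qg5.
Legal moves for White: none.
Not in check and no legal moves → stalemate.

stalemate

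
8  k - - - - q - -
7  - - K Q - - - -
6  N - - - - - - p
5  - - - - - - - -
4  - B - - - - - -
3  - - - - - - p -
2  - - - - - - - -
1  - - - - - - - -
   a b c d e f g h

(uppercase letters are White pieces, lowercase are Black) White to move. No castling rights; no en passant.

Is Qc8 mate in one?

no

After Qc8: black king on a8; in check: yes, from the white queen on c8.
Black has 2 legal replies: Ka7, Qxc8+.
In check but a legal move exists → not checkmate.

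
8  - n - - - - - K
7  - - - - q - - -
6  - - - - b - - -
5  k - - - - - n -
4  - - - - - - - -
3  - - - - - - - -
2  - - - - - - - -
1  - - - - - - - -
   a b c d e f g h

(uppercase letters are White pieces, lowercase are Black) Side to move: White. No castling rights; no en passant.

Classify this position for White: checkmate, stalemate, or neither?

stalemate

White to move; white king on h8.
In check: no.
King squares — g7: attacked by Qe7; h7: attacked by Ng5; g8: attacked by Be6.
Legal moves for White: none.
Not in check and no legal moves → stalemate.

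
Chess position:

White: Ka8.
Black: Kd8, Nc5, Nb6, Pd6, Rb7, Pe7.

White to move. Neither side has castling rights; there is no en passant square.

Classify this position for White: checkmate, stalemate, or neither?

checkmate

White to move; white king on a8.
In check: yes, from the black knight on b6.
King squares — a7: attacked by Rb7; b7: attacked by Nc5; b8: attacked by Rb7.
Legal moves for White: none.
In check with no legal moves → checkmate.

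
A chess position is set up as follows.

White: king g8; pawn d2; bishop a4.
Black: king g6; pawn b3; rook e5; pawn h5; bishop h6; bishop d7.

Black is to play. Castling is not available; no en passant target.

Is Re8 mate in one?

After Re8: white king on g8; in check: yes, from the black rook on e8.
King squares — f7: attacked by Kg6; g7: attacked by Kg6; h7: attacked by Kg6; f8: attacked by Bh6; h8: attacked by Re8.
White has no legal moves → checkmate.

yes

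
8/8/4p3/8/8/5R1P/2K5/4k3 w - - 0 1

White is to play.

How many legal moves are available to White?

20

White to move; king on c2.
In check: no.
Legal moves: Rf8, Rf7, Rf6, Rf5, Rf4, Rg3, Re3+, Rd3, Rc3, Rb3, Ra3, Rf2, Rf1+, Kd3, Kc3, Kb3, Kb2, Kc1, Kb1, h4.
Count: 20.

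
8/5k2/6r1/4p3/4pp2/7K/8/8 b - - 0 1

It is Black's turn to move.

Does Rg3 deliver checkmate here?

no

After Rg3: white king on h3; in check: yes, from the black rook on g3.
White has 2 legal replies: Kh4, Kh2.
In check but a legal move exists → not checkmate.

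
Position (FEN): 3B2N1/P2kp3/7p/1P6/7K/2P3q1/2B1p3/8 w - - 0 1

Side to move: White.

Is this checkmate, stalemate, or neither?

neither

White to move; white king on h4.
In check: yes, from the black queen on g3.
Legal moves for White: Kh5, Kxg3.
White is in check but has 2 legal moves → neither.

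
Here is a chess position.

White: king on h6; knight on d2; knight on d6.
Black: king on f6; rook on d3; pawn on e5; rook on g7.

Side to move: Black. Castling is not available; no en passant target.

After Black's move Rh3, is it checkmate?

yes

After Rh3: white king on h6; in check: yes, from the black rook on h3.
King squares — g5: attacked by Kf6; h5: attacked by Rh3; g6: attacked by Kf6; g7: attacked by Kf6; h7: attacked by Rh3.
White has no legal moves → checkmate.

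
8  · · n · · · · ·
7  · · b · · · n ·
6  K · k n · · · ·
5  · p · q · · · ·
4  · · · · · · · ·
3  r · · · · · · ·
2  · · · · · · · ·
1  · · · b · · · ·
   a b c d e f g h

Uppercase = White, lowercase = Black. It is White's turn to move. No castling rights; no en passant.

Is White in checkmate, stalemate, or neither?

White to move; white king on a6.
In check: yes, from the black rook on a3.
King squares — a5: attacked by Ra3; b5: attacked by Qd5; b6: attacked by Kc6; a7: attacked by Ra3; b7: attacked by Kc6.
Legal moves for White: none.
In check with no legal moves → checkmate.

checkmate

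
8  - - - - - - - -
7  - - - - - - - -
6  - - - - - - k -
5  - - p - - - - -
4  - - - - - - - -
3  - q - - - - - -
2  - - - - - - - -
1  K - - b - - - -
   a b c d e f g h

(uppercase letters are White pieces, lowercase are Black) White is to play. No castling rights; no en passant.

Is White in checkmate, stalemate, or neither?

stalemate

White to move; white king on a1.
In check: no.
King squares — b1: attacked by Qb3; a2: attacked by Qb3; b2: attacked by Qb3.
Legal moves for White: none.
Not in check and no legal moves → stalemate.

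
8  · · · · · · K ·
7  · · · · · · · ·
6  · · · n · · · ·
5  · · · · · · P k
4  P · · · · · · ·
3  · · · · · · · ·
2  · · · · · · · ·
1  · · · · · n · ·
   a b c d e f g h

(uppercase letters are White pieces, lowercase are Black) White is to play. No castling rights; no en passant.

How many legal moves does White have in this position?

White to move; king on g8.
In check: no.
Legal moves: Kh8, Kf8, Kh7, Kg7, g6, a5.
Count: 6.

6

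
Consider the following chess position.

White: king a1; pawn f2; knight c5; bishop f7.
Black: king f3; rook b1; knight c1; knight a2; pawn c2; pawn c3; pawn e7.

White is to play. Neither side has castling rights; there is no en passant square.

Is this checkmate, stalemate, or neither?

checkmate

White to move; white king on a1.
In check: yes, from the black rook on b1.
King squares — b1: attacked by Pc2; a2: attacked by Nc1; b2: attacked by Rb1.
Legal moves for White: none.
In check with no legal moves → checkmate.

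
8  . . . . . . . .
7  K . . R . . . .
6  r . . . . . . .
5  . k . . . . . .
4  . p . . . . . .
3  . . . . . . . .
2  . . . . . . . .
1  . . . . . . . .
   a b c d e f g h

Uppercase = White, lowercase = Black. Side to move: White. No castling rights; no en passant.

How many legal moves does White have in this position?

2

White to move; king on a7.
In check: yes, from the black rook on a6.
Legal moves: Kb8, Kb7.
Count: 2.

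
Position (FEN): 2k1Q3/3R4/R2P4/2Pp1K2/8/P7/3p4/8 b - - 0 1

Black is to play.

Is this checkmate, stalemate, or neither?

checkmate

Black to move; black king on c8.
In check: yes, from the white queen on e8.
King squares — b7: attacked by Rd7; c7: attacked by Pd6; d7: attacked by Qe8; b8: attacked by Qe8; d8: attacked by Rd7.
Legal moves for Black: none.
In check with no legal moves → checkmate.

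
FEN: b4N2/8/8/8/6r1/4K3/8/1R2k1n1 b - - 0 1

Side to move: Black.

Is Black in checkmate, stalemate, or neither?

checkmate

Black to move; black king on e1.
In check: yes, from the white rook on b1.
King squares — d1: attacked by Rb1; f1: attacked by Rb1; d2: attacked by Ke3; e2: attacked by Ke3; f2: attacked by Ke3.
Legal moves for Black: none.
In check with no legal moves → checkmate.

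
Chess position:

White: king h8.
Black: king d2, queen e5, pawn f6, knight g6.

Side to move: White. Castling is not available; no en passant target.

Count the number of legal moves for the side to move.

3

White to move; king on h8.
In check: yes, from the black knight on g6.
Legal moves: Kg8, Kh7, Kg7.
Count: 3.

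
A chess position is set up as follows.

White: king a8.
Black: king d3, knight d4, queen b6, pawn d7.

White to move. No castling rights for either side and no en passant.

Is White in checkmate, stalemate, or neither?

White to move; white king on a8.
In check: no.
King squares — a7: attacked by Qb6; b7: attacked by Qb6; b8: attacked by Qb6.
Legal moves for White: none.
Not in check and no legal moves → stalemate.

stalemate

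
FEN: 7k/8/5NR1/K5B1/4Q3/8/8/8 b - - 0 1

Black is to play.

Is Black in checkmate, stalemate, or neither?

Black to move; black king on h8.
In check: no.
King squares — g7: attacked by Rg6; h7: attacked by Nf6; g8: attacked by Nf6.
Legal moves for Black: none.
Not in check and no legal moves → stalemate.

stalemate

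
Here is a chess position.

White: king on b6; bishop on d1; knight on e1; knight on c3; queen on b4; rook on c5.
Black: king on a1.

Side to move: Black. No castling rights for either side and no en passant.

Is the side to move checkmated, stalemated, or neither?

stalemate

Black to move; black king on a1.
In check: no.
King squares — b1: attacked by Nc3; a2: attacked by Nc3; b2: attacked by Qb4.
Legal moves for Black: none.
Not in check and no legal moves → stalemate.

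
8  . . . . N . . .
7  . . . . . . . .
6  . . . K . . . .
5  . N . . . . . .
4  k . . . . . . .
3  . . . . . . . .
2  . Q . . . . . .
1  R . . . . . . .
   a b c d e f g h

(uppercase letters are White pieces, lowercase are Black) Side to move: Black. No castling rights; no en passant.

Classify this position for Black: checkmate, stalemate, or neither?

checkmate

Black to move; black king on a4.
In check: yes, from the white rook on a1.
King squares — a3: attacked by Ra1; b3: attacked by Qb2; b4: attacked by Qb2; a5: attacked by Ra1; b5: attacked by Qb2.
Legal moves for Black: none.
In check with no legal moves → checkmate.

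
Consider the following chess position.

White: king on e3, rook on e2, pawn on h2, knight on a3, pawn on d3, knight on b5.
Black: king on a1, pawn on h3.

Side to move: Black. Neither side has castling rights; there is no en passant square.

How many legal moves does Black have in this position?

Black to move; king on a1.
In check: no.
Legal moves: none.
Count: 0.

0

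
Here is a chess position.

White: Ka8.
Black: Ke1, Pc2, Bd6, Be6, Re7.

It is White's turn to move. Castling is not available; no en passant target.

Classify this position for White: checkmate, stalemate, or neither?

White to move; white king on a8.
In check: no.
King squares — a7: attacked by Re7; b7: attacked by Re7; b8: attacked by Bd6.
Legal moves for White: none.
Not in check and no legal moves → stalemate.

stalemate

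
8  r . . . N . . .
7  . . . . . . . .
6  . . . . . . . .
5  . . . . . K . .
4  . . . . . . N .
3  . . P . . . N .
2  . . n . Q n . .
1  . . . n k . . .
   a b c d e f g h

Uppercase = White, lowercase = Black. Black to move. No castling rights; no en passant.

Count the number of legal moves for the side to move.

Black to move; king on e1.
In check: yes, from the white queen on e2.
Legal moves: none.
Count: 0.

0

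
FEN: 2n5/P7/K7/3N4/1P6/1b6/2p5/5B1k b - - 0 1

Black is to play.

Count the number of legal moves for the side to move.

14

Black to move; king on h1.
In check: no.
Legal moves: Ne7, Nxa7, Nd6, Nb6, Bxd5, Bc4+, Ba4, Ba2, Kh2, Kg1, c1=Q, c1=R, c1=B, c1=N.
Count: 14.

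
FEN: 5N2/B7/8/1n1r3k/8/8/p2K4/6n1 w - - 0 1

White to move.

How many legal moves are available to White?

White to move; king on d2.
In check: yes, from the black rook on d5.
Legal moves: Ke3, Kc2, Ke1, Kc1, Bd4.
Count: 5.

5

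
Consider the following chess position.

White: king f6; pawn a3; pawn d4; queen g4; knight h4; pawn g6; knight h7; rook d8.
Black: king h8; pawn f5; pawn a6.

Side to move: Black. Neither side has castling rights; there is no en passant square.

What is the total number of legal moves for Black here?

Black to move; king on h8.
In check: yes, from the white rook on d8.
Legal moves: none.
Count: 0.

0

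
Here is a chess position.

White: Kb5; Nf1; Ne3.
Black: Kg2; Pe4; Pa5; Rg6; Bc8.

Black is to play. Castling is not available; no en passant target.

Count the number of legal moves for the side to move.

5

Black to move; king on g2.
In check: yes, from the white knight on e3.
Legal moves: Kh3, Kf3, Kf2, Kh1, Kg1.
Count: 5.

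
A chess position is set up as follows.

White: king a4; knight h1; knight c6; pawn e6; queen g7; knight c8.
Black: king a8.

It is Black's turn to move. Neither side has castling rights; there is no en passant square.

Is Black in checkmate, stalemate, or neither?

Black to move; black king on a8.
In check: no.
King squares — a7: attacked by Nc6; b7: attacked by Qg7; b8: attacked by Nc6.
Legal moves for Black: none.
Not in check and no legal moves → stalemate.

stalemate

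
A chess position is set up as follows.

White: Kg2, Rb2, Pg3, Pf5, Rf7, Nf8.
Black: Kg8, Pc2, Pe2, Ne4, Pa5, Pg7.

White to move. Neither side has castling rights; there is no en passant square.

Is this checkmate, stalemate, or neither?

White to move; white king on g2.
In check: no.
Legal moves for White include: Nh7, Nd7, Ng6, Ne6, Rxg7+, Re7, Rd7, Rc7, Rfb7, Ra7, Rf6, Kh3, Kf3, Kh2, Kh1, Kg1, Rb8, Rbb7, ... (list truncated; more exist).
White has legal moves and is not in check → neither.

neither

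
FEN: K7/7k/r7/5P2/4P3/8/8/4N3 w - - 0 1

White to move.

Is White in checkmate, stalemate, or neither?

White to move; white king on a8.
In check: yes, from the black rook on a6.
King squares — a7: attacked by Ra6; b7: available; b8: available.
Legal moves for White: Kb8, Kb7.
White is in check but has 2 legal moves → neither.

neither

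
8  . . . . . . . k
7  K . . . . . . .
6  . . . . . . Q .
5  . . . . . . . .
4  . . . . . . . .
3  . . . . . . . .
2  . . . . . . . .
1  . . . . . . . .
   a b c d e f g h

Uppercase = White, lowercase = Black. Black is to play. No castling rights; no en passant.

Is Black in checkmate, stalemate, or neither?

stalemate

Black to move; black king on h8.
In check: no.
King squares — g7: attacked by Qg6; h7: attacked by Qg6; g8: attacked by Qg6.
Legal moves for Black: none.
Not in check and no legal moves → stalemate.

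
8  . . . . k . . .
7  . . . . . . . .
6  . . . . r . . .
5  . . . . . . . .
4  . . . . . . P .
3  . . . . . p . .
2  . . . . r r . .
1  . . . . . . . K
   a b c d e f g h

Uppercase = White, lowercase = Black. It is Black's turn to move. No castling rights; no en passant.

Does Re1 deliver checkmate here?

yes

After Re1: white king on h1; in check: yes, from the black rook on e1.
King squares — g1: attacked by Re1; g2: attacked by Rf2; h2: attacked by Rf2.
White has no legal moves → checkmate.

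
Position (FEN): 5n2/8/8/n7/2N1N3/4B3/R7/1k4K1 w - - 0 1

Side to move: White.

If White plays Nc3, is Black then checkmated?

yes

After Nc3: black king on b1; in check: yes, from the white knight on c3.
King squares — a1: attacked by Ra2; c1: attacked by Be3; a2: attacked by Nc3; b2: attacked by Ra2; c2: attacked by Ra2.
Black has no legal moves → checkmate.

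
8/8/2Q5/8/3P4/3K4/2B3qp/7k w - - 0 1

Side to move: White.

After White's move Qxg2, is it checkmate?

After Qxg2: black king on h1; in check: yes, from the white queen on g2.
Black has 1 legal reply: Kxg2.
In check but a legal move exists → not checkmate.

no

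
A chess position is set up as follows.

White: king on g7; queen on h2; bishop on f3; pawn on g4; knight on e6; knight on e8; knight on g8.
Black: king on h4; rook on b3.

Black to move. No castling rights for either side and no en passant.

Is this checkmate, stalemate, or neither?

checkmate

Black to move; black king on h4.
In check: yes, from the white queen on h2.
King squares — g3: attacked by Qh2; h3: attacked by Qh2; g4: attacked by Bf3; g5: attacked by Ne6; h5: attacked by Qh2.
Legal moves for Black: none.
In check with no legal moves → checkmate.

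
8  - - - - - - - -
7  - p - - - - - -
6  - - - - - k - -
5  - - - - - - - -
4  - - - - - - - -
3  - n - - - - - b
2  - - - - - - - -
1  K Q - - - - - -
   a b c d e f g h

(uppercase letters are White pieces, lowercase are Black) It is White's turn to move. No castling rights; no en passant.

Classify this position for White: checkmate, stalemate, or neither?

neither

White to move; white king on a1.
In check: yes, from the black knight on b3.
King squares — b1: own queen; a2: available; b2: available.
Legal moves for White: Kb2, Ka2, Qxb3.
White is in check but has 3 legal moves → neither.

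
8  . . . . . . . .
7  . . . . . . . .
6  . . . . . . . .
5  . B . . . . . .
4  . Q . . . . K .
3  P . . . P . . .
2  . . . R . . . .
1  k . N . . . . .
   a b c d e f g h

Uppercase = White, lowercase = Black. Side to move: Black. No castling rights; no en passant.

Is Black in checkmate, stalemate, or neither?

Black to move; black king on a1.
In check: no.
King squares — b1: attacked by Qb4; a2: attacked by Nc1; b2: attacked by Rd2.
Legal moves for Black: none.
Not in check and no legal moves → stalemate.

stalemate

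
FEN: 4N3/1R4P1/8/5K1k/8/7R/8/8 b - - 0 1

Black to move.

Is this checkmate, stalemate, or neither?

Black to move; black king on h5.
In check: yes, from the white rook on h3.
King squares — g4: attacked by Kf5; h4: attacked by Rh3; g5: attacked by Kf5; g6: attacked by Kf5; h6: attacked by Rh3.
Legal moves for Black: none.
In check with no legal moves → checkmate.

checkmate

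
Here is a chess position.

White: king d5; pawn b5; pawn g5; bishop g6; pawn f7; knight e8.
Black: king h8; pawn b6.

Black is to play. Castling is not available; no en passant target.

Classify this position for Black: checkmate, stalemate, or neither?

stalemate

Black to move; black king on h8.
In check: no.
King squares — g7: attacked by Ne8; h7: attacked by Bg6; g8: attacked by Pf7.
Legal moves for Black: none.
Not in check and no legal moves → stalemate.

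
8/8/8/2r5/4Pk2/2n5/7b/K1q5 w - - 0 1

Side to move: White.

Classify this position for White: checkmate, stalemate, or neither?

White to move; white king on a1.
In check: yes, from the black queen on c1.
King squares — b1: attacked by Qc1; a2: attacked by Nc3; b2: attacked by Qc1.
Legal moves for White: none.
In check with no legal moves → checkmate.

checkmate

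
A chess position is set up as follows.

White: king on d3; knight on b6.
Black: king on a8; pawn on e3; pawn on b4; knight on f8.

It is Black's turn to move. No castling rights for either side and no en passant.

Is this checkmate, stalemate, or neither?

Black to move; black king on a8.
In check: yes, from the white knight on b6.
Legal moves for Black: Kb8, Kb7, Ka7.
Black is in check but has 3 legal moves → neither.

neither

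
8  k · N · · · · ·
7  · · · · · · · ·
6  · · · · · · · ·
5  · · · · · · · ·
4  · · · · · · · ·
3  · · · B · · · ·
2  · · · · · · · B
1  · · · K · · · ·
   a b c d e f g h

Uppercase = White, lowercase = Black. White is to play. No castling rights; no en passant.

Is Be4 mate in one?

yes

After Be4: black king on a8; in check: yes, from the white bishop on e4.
King squares — a7: attacked by Nc8; b7: attacked by Be4; b8: attacked by Bh2.
Black has no legal moves → checkmate.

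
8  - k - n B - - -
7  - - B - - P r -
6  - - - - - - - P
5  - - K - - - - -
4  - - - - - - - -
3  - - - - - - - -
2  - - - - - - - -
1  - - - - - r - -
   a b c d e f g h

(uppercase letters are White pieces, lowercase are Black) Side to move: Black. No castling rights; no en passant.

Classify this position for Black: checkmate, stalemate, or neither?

Black to move; black king on b8.
In check: yes, from the white bishop on c7.
Legal moves for Black: Kc8, Ka8, Kxc7, Kb7, Ka7.
Black is in check but has 5 legal moves → neither.

neither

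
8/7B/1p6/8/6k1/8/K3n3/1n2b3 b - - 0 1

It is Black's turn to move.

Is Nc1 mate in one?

After Nc1: white king on a2; in check: yes, from the black knight on c1.
White has 3 legal replies: Kb2, Kxb1, Ka1.
In check but a legal move exists → not checkmate.

no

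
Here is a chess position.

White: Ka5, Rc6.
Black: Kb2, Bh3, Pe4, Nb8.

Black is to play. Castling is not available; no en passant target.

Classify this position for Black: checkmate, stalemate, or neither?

neither

Black to move; black king on b2.
In check: no.
Legal moves for Black: Nd7, Nxc6+, Na6, Bc8, Bd7, Be6, Bf5, Bg4, Bg2, Bf1, Kb3, Ka3, Ka2, Kb1, Ka1, e3.
Black has 16 legal moves and is not in check → neither.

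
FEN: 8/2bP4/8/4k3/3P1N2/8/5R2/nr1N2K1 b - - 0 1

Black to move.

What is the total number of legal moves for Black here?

5

Black to move; king on e5.
In check: yes, from the white pawn on d4.
Legal moves: Kf6, Kd6, Kf5, Ke4, Kxd4.
Count: 5.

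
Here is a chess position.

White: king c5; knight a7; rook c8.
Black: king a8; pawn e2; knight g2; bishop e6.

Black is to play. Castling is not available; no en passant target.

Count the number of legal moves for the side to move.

Black to move; king on a8.
In check: yes, from the white rook on c8.
Legal moves: Kb7, Kxa7, Bxc8.
Count: 3.

3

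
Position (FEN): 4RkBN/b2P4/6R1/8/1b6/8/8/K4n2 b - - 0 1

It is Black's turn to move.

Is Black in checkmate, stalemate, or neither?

checkmate

Black to move; black king on f8.
In check: yes, from the white rook on e8.
King squares — e7: attacked by Re8; f7: attacked by Bg8; g7: attacked by Rg6; e8: attacked by Pd7; g8: attacked by Rg6.
Legal moves for Black: none.
In check with no legal moves → checkmate.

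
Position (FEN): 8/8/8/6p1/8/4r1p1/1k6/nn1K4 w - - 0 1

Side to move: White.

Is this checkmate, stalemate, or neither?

stalemate

White to move; white king on d1.
In check: no.
King squares — c1: attacked by Kb2; e1: attacked by Re3; c2: attacked by Na1; d2: attacked by Nb1; e2: attacked by Re3.
Legal moves for White: none.
Not in check and no legal moves → stalemate.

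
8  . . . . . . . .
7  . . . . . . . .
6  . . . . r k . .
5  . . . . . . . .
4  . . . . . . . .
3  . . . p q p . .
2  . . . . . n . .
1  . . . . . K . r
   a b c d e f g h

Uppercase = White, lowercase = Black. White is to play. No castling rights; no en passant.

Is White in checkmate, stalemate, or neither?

checkmate

White to move; white king on f1.
In check: yes, from the black rook on h1.
King squares — e1: attacked by Rh1; g1: attacked by Rh1; e2: attacked by Pd3; f2: attacked by Qe3; g2: attacked by Pf3.
Legal moves for White: none.
In check with no legal moves → checkmate.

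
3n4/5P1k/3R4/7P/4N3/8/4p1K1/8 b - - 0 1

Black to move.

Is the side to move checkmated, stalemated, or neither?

Black to move; black king on h7.
In check: no.
Legal moves for Black: Nxf7, Nb7, Ne6, Nc6, Kh8, Kg7, e1=Q, e1=R, e1=B, e1=N+.
Black has 10 legal moves and is not in check → neither.

neither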